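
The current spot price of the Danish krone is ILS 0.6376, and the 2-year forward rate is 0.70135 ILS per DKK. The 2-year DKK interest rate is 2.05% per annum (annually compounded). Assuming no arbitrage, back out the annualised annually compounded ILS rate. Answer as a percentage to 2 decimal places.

T = 2 years.
CIP gives F = S · g_ILS/g_DKK, so g_ILS/g_DKK = 0.70135/0.6376 = 1.0999843.
The DKK side grows by (1 + 0.0205)^2 = 1.0414202.
So the ILS growth factor = 1.1455459.
r = 1.1455459^(1/2) − 1 = 0.070302 → 7.03%.

7.03%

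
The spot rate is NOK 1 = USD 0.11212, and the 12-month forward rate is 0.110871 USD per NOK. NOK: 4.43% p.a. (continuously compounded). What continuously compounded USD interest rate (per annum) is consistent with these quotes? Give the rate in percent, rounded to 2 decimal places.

T = 1 year.
F/S = 0.110871/0.11212 = 0.9888601 = (growth of USD) / (growth of NOK).
The NOK side grows by e^(0.0443×1) = 1.0452959.
So the USD growth factor = 1.0336514.
r = ln(1.0336514)/1 = 0.033098 → 3.31%.

3.31%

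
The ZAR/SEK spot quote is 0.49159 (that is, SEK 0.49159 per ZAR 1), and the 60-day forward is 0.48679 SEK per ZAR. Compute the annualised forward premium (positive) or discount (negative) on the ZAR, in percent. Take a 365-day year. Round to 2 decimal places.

T = 60/365 years.
Period premium: (0.48679 − 0.49159)/0.49159 = -0.0097642.
Annualise by dividing by T: -0.0097642 / (60/365) = -0.059399 → -5.94%.

-5.94%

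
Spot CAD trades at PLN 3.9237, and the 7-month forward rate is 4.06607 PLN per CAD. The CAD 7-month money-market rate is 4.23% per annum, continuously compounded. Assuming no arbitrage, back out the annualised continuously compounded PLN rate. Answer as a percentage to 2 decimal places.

T = 7/12 years.
CIP gives F = S · g_PLN/g_CAD, so g_PLN/g_CAD = 4.06607/3.9237 = 1.0362846.
The CAD side grows by e^(0.0423×7/12) = 1.0249819.
Hence g_PLN = 1.062173.
r = ln(1.062173)/(7/12) = 0.103400 → 10.34%.

10.34%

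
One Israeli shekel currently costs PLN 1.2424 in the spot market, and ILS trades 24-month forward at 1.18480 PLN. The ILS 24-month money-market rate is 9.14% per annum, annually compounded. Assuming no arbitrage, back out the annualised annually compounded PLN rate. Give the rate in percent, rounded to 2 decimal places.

6.58%

T = 2 years.
By CIP, F/S equals the PLN-to-ILS growth ratio: 1.1848/1.2424 = 0.9536381.
ILS growth factor: (1 + 0.0914)^2 = 1.191154.
That pins the PLN growth at 1.1359298.
Annualise: 1.1359298^(1/2) − 1 = 0.065800 = 6.58%.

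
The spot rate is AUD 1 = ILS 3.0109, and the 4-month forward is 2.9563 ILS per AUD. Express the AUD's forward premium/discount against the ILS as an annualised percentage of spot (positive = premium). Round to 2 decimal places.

-5.44%

T = 4/12 years.
AUD trades forward at -1.81341% vs spot over the period.
Annualise by dividing by T: -0.0181341 / (4/12) = -0.054402 → -5.44%.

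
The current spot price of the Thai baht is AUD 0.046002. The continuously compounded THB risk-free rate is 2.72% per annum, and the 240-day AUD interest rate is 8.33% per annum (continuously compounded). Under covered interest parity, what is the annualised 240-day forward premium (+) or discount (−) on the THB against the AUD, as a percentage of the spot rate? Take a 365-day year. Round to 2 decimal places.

+5.71%

T = 240/365 years.
No-arbitrage forward: 0.046002 × 1.0563004 / 1.0180458 = 0.047730594 AUD/THB.
Annualised premium = (F − S)/S × (1/T) = (0.047730594 − 0.046002)/0.046002 ÷ (240/365) = 5.71%.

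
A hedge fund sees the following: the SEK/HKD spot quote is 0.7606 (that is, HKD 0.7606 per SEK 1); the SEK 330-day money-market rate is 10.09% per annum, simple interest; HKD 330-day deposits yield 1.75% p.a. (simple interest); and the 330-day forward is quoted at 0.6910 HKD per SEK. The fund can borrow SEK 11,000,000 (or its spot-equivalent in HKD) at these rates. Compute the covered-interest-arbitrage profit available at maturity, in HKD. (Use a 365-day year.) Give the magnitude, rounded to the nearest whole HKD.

T = 330/365 years.
Keep in SEK, deliver into the forward: 11,000,000·1.091224658·0.6910 = HKD 8,294,398.63.
Swap to HKD now, deposit: 11,000,000·0.7606·1.015821918 = HKD 8,498,975.66.
The quoted forward undervalues SEK, so borrow SEK, convert to HKD at spot, deposit the HKD at 1.75%, and buy SEK forward at 0.6910 to cover the loan.
Profit = 8,498,975.66 − 8,294,398.63 = HKD 204,577.

HKD 204,577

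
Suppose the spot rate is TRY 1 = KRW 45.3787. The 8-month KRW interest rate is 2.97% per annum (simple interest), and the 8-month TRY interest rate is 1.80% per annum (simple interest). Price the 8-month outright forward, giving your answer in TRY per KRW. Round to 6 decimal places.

T = 8/12 years.
Growth of 1 KRW over T: 1 + 0.0297×8/12 = 1.019800.
Growth of 1 TRY over T: 1 + 0.0180×8/12 = 1.012000.
CIP: F = S · (grow KRW)/(grow TRY) = 45.3787 × 1.019800/1.012000 = 45.72846 KRW per TRY.
Invert for TRY per KRW: 1 / 45.72846 = 0.021868.

0.021868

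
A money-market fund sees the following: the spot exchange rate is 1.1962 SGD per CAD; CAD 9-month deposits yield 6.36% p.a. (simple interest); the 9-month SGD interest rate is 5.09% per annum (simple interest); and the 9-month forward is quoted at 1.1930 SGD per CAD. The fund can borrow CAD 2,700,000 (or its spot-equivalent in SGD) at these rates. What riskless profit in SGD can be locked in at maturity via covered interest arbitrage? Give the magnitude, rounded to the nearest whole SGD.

T = 9/12 years.
Keep in CAD, deliver into the forward: 2,700,000·1.047700·1.1930 = SGD 3,374,746.47.
Swap to SGD now, deposit: 2,700,000·1.1962·1.038175 = SGD 3,353,035.32.
The quoted forward overvalues CAD, so borrow SGD, buy CAD at spot, deposit the CAD at 6.36%, and sell the proceeds forward at 1.1930.
Arbitrage profit = |3,374,746.47 − 3,353,035.32| = SGD 21,711.

SGD 21,711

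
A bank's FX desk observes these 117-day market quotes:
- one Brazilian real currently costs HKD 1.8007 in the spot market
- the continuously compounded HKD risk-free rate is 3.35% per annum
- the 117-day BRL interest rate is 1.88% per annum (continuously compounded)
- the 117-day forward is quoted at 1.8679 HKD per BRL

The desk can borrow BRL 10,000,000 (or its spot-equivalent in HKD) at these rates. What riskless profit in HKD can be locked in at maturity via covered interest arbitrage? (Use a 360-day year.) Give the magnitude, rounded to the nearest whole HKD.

T = 117/360 years.
Invest the BRL and cover forward: 10,000,000 × 1.0061287041 × 1.8679 = HKD 18,793,478.06.
Convert at spot and invest in HKD: 10,000,000 × 1.8007 × 1.0109469845 = HKD 18,204,122.35.
The quoted forward overvalues BRL, so borrow HKD, buy BRL at spot, deposit the BRL at 1.88%, and sell the proceeds forward at 1.8679.
Profit = 18,793,478.06 − 18,204,122.35 = HKD 589,356.

HKD 589,356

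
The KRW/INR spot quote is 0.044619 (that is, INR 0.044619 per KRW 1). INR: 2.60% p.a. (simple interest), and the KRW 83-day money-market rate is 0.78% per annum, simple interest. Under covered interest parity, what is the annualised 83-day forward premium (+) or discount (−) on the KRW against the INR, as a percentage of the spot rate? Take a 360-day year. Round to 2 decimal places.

+1.82%

T = 83/360 years.
CIP forward (INR per KRW) = 0.044619 × 1.0059944/1.0017983 = 0.044805890.
(F − S)/S ÷ T = (0.044805890 − 0.044619)/0.044619/(83/360) = 0.018167 → 1.82%.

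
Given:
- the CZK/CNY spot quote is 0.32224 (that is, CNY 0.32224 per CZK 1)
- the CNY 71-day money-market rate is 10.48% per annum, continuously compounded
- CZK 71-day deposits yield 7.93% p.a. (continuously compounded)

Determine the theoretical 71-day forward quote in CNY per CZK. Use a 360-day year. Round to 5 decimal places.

0.32386

T = 71/360 years.
Growth of 1 CNY over T: e^(0.1048×71/360) = 1.020884.
CZK growth factor: e^(0.0793×71/360) = 1.0157627.
Forward (CNY per CZK) = 0.32224 × 1.020884 / 1.0157627 = 0.3238647.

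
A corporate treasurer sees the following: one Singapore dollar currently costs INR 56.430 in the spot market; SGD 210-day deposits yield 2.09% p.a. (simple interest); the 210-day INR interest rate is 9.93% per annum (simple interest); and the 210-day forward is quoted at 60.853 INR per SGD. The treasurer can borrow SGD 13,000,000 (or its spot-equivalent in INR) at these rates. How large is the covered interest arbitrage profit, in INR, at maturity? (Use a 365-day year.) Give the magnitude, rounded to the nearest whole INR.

INR 25,100,472

T = 210/365 years.
Keep in SGD, deliver into the forward: 13,000,000·1.01202465753·60.853 = INR 800,601,574.30.
Swap to INR now, deposit: 13,000,000·56.430·1.05713150685 = INR 775,501,102.11.
The quoted forward overvalues SGD, so borrow INR, buy SGD at spot, deposit the SGD at 2.09%, and sell the proceeds forward at 60.853.
The gap between the two covered legs is INR 25,100,472.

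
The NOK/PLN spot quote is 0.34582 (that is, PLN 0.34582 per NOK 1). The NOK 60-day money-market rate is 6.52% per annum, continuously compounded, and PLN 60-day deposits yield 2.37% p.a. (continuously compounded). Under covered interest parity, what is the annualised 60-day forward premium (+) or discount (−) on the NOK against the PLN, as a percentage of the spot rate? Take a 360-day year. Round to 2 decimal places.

-4.14%

T = 60/360 years.
No-arbitrage forward: 0.34582 × 1.0039578 / 1.0109259 = 0.34343634 PLN/NOK.
Annualised premium = (F − S)/S × (1/T) = (0.34343634 − 0.34582)/0.34582 ÷ (60/360) = -4.14%.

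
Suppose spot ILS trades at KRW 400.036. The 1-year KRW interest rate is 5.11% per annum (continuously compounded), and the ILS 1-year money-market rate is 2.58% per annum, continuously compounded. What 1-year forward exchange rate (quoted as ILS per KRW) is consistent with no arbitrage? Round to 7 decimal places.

0.0024373

T = 1 year.
Growth of 1 KRW over T: e^(0.0511×1) = 1.0524281.
ILS accumulates by e^(0.0258×1) = 1.0261357.
Forward (KRW per ILS) = 400.036 × 1.0524281 / 1.0261357 = 410.2860.
Quoted the other way: 1/410.2860 = 0.0024373 ILS per KRW.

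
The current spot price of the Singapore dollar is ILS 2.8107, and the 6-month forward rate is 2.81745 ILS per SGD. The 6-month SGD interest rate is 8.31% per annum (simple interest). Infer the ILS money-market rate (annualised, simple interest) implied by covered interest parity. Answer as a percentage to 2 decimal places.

T = 6/12 years.
By CIP, F/S equals the ILS-to-SGD growth ratio: 2.81745/2.8107 = 1.0024015.
The SGD side grows by 1 + 0.0831×6/12 = 1.041550.
That pins the ILS growth at 1.0440513.
r = (1.0440513 − 1)/(6/12) = 0.088103 → 8.81%.

8.81%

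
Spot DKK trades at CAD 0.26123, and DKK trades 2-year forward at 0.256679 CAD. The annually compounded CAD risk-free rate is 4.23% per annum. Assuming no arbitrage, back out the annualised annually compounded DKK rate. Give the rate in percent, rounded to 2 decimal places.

5.15%

T = 2 years.
F/S = 0.256679/0.26123 = 0.9825786 = (growth of CAD) / (growth of DKK).
CAD growth factor: (1 + 0.0423)^2 = 1.0863893.
That pins the DKK growth at 1.1056513.
r = 1.1056513^(1/2) − 1 = 0.051500 → 5.15%.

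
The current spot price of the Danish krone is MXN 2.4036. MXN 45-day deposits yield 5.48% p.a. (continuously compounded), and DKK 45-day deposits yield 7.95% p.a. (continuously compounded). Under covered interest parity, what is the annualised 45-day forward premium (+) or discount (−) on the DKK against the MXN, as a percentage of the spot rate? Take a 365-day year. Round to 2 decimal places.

T = 45/365 years.
CIP forward (MXN per DKK) = 2.4036 × 1.006779/1.0098496 = 2.3962915.
Annualised premium = (F − S)/S × (1/T) = (2.3962915 − 2.4036)/2.4036 ÷ (45/365) = -2.47%.

-2.47%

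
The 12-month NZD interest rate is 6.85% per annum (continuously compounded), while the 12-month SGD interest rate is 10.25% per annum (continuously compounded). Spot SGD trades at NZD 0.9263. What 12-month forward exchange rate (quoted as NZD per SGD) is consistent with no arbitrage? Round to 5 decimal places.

0.89534

T = 1 year.
NZD growth factor: e^(0.0685×1) = 1.0709006.
SGD growth factor: e^(0.1025×1) = 1.1079373.
Forward (NZD per SGD) = 0.9263 × 1.0709006 / 1.1079373 = 0.8953352.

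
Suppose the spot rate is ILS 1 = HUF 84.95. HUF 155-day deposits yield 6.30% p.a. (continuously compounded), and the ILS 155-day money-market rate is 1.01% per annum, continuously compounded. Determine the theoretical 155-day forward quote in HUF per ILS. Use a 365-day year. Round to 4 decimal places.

86.8799

T = 155/365 years.
HUF growth factor: e^(0.0630×155/365) = 1.02711451.
ILS accumulates by e^(0.0101×155/365) = 1.00429825.
So F = 84.95 × 1.02711451 / 1.00429825 = 86.879946 (HUF/ILS).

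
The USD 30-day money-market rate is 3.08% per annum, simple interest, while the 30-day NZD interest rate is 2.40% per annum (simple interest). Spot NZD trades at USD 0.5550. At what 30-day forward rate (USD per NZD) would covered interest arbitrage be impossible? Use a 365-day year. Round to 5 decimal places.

0.55531

T = 30/365 years.
USD accumulates by 1 + 0.0308×30/365 = 1.0025315.
NZD accumulates by 1 + 0.0240×30/365 = 1.0019726.
So F = 0.555 × 1.0025315 / 1.0019726 = 0.5553096 (USD/NZD).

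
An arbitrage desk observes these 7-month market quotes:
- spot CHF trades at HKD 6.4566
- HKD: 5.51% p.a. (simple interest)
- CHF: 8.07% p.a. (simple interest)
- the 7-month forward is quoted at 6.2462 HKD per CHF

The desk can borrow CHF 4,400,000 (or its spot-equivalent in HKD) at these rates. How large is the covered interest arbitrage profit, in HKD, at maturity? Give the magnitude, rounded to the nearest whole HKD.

T = 7/12 years.
Keep in CHF, deliver into the forward: 4,400,000·1.047075·6.2462 = HKD 28,777,055.41.
Swap to HKD now, deposit: 4,400,000·6.4566·1.0321416667 = HKD 29,322,153.89.
The quoted forward undervalues CHF, so borrow CHF, convert to HKD at spot, deposit the HKD at 5.51%, and buy CHF forward at 6.2462 to cover the loan.
Arbitrage profit = |28,777,055.41 − 29,322,153.89| = HKD 545,098.

HKD 545,098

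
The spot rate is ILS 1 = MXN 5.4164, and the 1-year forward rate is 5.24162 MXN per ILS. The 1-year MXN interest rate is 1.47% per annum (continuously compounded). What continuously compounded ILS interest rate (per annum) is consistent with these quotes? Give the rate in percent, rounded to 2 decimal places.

T = 1 year.
By CIP, F/S equals the MXN-to-ILS growth ratio: 5.24162/5.4164 = 0.9677313.
The MXN side grows by e^(0.0147×1) = 1.0148086.
That pins the ILS growth at 1.0486471.
r = ln(1.0486471)/1 = 0.047501 → 4.75%.

4.75%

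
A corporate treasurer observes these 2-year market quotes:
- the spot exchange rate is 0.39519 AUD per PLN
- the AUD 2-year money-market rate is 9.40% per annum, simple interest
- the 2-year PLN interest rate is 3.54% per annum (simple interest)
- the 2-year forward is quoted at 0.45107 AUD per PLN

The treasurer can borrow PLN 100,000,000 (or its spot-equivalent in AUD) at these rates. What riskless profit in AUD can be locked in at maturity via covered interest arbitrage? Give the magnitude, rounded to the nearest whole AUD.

T = 2 years.
Invest the PLN and cover forward: 100,000,000 × 1.070800 × 0.45107 = AUD 48,300,575.60.
Convert at spot and invest in AUD: 100,000,000 × 0.39519 × 1.188000 = AUD 46,948,572.00.
The quoted forward overvalues PLN, so borrow AUD, buy PLN at spot, deposit the PLN at 3.54%, and sell the proceeds forward at 0.45107.
Profit = 48,300,575.60 − 46,948,572.00 = AUD 1,352,004.

AUD 1,352,004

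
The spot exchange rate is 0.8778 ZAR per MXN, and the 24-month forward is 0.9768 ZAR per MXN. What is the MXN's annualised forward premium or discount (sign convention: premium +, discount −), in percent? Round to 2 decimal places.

+5.64%

T = 2 years.
Period premium: (0.9768 − 0.8778)/0.8778 = 0.1127820.
Per annum: 0.1127820 / 2 = 0.056391 = 5.64%.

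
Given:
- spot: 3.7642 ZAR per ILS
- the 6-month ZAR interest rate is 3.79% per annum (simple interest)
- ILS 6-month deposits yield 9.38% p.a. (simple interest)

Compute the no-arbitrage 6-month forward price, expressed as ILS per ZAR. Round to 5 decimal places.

T = 6/12 years.
ZAR accumulates by 1 + 0.0379×6/12 = 1.018950.
ILS growth factor: 1 + 0.0938×6/12 = 1.046900.
So F = 3.7642 × 1.018950 / 1.046900 = 3.663704 (ZAR/ILS).
Quoted the other way: 1/3.663704 = 0.27295 ILS per ZAR.

0.27295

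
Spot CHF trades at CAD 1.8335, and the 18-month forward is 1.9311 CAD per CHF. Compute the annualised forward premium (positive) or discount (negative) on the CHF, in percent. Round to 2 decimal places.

+3.55%

T = 18/12 years.
Period premium: (1.9311 − 1.8335)/1.8335 = 0.0532315.
×(1/T) gives 3.55% p.a.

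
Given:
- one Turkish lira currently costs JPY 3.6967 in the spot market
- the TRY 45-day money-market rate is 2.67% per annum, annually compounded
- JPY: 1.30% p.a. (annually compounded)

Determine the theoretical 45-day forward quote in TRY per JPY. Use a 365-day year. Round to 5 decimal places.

0.27096

T = 45/365 years.
JPY accumulates by (1 + 0.0130)^(45/365) = 1.0015937.
Growth of 1 TRY over T: (1 + 0.0267)^(45/365) = 1.0032539.
CIP: F = S · (grow JPY)/(grow TRY) = 3.6967 × 1.0015937/1.0032539 = 3.690583 JPY per TRY.
Quoted the other way: 1/3.690583 = 0.27096 TRY per JPY.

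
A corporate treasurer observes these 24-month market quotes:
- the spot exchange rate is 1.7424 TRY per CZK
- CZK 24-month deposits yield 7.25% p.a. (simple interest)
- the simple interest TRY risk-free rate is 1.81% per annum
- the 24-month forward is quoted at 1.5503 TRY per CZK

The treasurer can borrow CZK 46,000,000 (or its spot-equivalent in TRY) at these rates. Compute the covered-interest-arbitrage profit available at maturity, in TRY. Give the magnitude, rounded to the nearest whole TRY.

T = 2 years.
Route A — deposit CZK, sell forward: 46,000,000 × 1.145000 × 1.5503 = TRY 81,654,301.00.
Route B — convert at spot, deposit TRY: 46,000,000 × 1.7424 × 1.036200 = TRY 83,051,844.48.
The quoted forward undervalues CZK, so borrow CZK, convert to TRY at spot, deposit the TRY at 1.81%, and buy CZK forward at 1.5503 to cover the loan.
Profit = 83,051,844.48 − 81,654,301.00 = TRY 1,397,543.

TRY 1,397,543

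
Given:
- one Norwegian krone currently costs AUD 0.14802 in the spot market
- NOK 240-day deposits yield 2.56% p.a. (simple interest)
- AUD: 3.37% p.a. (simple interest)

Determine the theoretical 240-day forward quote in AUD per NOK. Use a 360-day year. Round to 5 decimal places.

T = 240/360 years.
AUD growth factor: 1 + 0.0337×240/360 = 1.0224667.
NOK growth factor: 1 + 0.0256×240/360 = 1.0170667.
Forward (AUD per NOK) = 0.14802 × 1.0224667 / 1.0170667 = 0.1488059.

0.14881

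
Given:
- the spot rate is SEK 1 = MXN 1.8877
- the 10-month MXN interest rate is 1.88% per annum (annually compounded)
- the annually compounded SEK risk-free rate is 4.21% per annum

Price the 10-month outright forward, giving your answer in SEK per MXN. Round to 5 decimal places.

T = 10/12 years.
Growth of 1 MXN over T: (1 + 0.0188)^(10/12) = 1.0156423.
SEK growth factor: (1 + 0.0421)^(10/12) = 1.0349622.
Forward (MXN per SEK) = 1.8877 × 1.0156423 / 1.0349622 = 1.852462.
Invert for SEK per MXN: 1 / 1.852462 = 0.53982.

0.53982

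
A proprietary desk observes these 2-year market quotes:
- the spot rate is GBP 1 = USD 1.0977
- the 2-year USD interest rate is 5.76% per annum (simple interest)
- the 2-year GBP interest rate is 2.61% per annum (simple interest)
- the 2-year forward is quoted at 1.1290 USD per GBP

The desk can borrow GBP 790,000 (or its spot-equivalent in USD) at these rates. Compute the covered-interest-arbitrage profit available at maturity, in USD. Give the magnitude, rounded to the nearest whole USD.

USD 28,615

T = 2 years.
Invest the GBP and cover forward: 790,000 × 1.052200 × 1.1290 = USD 938,467.70.
Convert at spot and invest in USD: 790,000 × 1.0977 × 1.115200 = USD 967,082.48.
The quoted forward undervalues GBP, so borrow GBP, convert to USD at spot, deposit the USD at 5.76%, and buy GBP forward at 1.1290 to cover the loan.
Profit = 967,082.48 − 938,467.70 = USD 28,615.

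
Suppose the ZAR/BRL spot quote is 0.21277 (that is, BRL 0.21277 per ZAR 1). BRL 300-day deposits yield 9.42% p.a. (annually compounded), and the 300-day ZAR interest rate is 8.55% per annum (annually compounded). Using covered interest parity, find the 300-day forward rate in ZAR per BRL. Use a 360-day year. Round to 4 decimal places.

4.6687

T = 300/360 years.
BRL accumulates by (1 + 0.0942)^(300/360) = 1.0779053.
ZAR accumulates by (1 + 0.0855)^(300/360) = 1.0707585.
So F = 0.21277 × 1.0779053 / 1.0707585 = 0.2141901 (BRL/ZAR).
Quoted the other way: 1/0.2141901 = 4.6687 ZAR per BRL.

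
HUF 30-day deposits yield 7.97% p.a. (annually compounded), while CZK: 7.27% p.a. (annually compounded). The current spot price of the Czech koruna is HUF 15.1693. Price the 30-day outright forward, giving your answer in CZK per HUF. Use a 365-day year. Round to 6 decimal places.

T = 30/365 years.
Growth of 1 HUF over T: (1 + 0.0797)^(30/365) = 1.0063226.
CZK growth factor: (1 + 0.0727)^(30/365) = 1.0057848.
Forward (HUF per CZK) = 15.1693 × 1.0063226 / 1.0057848 = 15.17741.
Invert for CZK per HUF: 1 / 15.17741 = 0.065887.

0.065887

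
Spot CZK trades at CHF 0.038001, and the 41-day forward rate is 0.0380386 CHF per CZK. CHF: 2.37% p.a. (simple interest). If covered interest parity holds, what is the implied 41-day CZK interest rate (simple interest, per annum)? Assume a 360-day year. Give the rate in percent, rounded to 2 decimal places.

T = 41/360 years.
By CIP, F/S equals the CHF-to-CZK growth ratio: 0.0380386/0.038001 = 1.0009894.
The CHF side grows by 1 + 0.0237×41/360 = 1.0026992.
Hence g_CZK = 1.0017081.
(1.0017081 − 1)/T = 0.014998, i.e. 1.50%.

1.50%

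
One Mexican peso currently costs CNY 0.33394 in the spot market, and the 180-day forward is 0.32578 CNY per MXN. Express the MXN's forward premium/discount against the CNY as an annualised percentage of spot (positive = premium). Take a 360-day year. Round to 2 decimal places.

-4.89%

T = 180/360 years.
MXN trades forward at -2.44355% vs spot over the period.
×(1/T) gives -4.89% p.a.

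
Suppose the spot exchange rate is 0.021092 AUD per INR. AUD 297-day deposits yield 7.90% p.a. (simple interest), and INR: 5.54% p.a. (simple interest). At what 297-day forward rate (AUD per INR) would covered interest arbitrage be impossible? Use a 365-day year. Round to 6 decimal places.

T = 297/365 years.
AUD growth factor: 1 + 0.0790×297/365 = 1.0642822.
Growth of 1 INR over T: 1 + 0.0554×297/365 = 1.0450789.
Forward (AUD per INR) = 0.021092 × 1.0642822 / 1.0450789 = 0.02147956.

0.021480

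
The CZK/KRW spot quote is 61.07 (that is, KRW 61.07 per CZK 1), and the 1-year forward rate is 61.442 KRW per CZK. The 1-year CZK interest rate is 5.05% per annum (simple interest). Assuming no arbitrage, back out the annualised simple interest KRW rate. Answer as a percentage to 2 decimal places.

T = 1 year.
CIP gives F = S · g_KRW/g_CZK, so g_KRW/g_CZK = 61.442/61.07 = 1.0060914.
The CZK side grows by 1 + 0.0505×1 = 1.050500.
That pins the KRW growth at 1.056899.
(1.056899 − 1)/T = 0.056899, i.e. 5.69%.

5.69%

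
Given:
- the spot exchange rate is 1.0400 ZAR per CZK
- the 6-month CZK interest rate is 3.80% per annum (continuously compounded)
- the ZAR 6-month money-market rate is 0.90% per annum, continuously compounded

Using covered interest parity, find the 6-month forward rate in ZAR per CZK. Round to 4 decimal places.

1.0250

T = 6/12 years.
ZAR accumulates by e^(0.0090×6/12) = 1.0045101.
CZK growth factor: e^(0.0380×6/12) = 1.0191816.
Forward (ZAR per CZK) = 1.04 × 1.0045101 / 1.0191816 = 1.025029.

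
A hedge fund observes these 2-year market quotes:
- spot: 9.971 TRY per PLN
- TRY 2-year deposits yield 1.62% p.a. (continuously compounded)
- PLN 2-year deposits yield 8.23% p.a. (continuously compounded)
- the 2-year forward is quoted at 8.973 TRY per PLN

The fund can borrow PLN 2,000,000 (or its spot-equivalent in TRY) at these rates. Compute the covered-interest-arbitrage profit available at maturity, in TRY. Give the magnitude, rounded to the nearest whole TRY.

TRY 558,223

T = 2 years.
Route A — deposit PLN, sell forward: 2,000,000 × 1.1789214558 × 8.973 = TRY 21,156,924.45.
Route B — convert at spot, deposit TRY: 2,000,000 × 9.971 × 1.0329305949 = TRY 20,598,701.92.
The quoted forward overvalues PLN, so borrow TRY, buy PLN at spot, deposit the PLN at 8.23%, and sell the proceeds forward at 8.973.
The gap between the two covered legs is TRY 558,223.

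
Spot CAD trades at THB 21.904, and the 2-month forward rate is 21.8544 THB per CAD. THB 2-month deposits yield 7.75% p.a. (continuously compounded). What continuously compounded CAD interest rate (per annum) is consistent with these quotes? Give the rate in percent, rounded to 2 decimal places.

9.11%

T = 2/12 years.
F/S = 21.8544/21.904 = 0.9977356 = (growth of THB) / (growth of CAD).
The THB side grows by e^(0.0775×2/12) = 1.0130004.
That pins the CAD growth at 1.0152994.
Take logs: ln 1.0152994 / (2/12) = 0.091101, so 9.11%.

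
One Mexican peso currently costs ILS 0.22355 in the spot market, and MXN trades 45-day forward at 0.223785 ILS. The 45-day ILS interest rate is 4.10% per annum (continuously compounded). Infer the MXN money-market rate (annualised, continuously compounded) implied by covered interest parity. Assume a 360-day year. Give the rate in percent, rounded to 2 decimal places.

T = 45/360 years.
F/S = 0.223785/0.22355 = 1.0010512 = (growth of ILS) / (growth of MXN).
The ILS side grows by e^(0.0410×45/360) = 1.0051382.
So the MXN growth factor = 1.0040827.
r = ln(1.0040827)/(45/360) = 0.032595 → 3.26%.

3.26%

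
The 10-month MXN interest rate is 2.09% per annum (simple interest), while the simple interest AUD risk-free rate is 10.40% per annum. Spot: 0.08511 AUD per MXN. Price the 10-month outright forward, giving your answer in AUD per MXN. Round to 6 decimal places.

T = 10/12 years.
Growth of 1 AUD over T: 1 + 0.1040×10/12 = 1.0866667.
Growth of 1 MXN over T: 1 + 0.0209×10/12 = 1.0174167.
CIP: F = S · (grow AUD)/(grow MXN) = 0.08511 × 1.0866667/1.0174167 = 0.09090297 AUD per MXN.

0.090903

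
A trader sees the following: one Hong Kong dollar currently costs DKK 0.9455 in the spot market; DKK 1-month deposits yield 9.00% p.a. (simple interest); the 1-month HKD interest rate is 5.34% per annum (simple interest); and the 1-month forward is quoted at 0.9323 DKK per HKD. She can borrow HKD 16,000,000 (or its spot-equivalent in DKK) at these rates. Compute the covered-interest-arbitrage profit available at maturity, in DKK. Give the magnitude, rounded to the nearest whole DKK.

DKK 258,280

T = 1/12 years.
Invest the HKD and cover forward: 16,000,000 × 1.004450 × 0.9323 = DKK 14,983,179.76.
Convert at spot and invest in DKK: 16,000,000 × 0.9455 × 1.007500 = DKK 15,241,460.00.
The quoted forward undervalues HKD, so borrow HKD, convert to DKK at spot, deposit the DKK at 9.00%, and buy HKD forward at 0.9323 to cover the loan.
Arbitrage profit = |14,983,179.76 − 15,241,460.00| = DKK 258,280.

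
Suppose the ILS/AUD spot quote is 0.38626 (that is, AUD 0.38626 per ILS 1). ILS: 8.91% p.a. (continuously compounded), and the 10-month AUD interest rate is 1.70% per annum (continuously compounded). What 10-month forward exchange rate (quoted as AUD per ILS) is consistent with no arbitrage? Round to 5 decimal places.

0.36374

T = 10/12 years.
AUD accumulates by e^(0.0170×10/12) = 1.0142675.
ILS growth factor: e^(0.0891×10/12) = 1.077076.
So F = 0.38626 × 1.0142675 / 1.077076 = 0.3637357 (AUD/ILS).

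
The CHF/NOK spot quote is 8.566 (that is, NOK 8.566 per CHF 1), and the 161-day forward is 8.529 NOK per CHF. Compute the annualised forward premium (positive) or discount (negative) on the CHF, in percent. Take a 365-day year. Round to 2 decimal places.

T = 161/365 years.
CHF trades forward at -0.43194% vs spot over the period.
Per annum: -0.0043194 / (161/365) = -0.009792 = -0.98%.

-0.98%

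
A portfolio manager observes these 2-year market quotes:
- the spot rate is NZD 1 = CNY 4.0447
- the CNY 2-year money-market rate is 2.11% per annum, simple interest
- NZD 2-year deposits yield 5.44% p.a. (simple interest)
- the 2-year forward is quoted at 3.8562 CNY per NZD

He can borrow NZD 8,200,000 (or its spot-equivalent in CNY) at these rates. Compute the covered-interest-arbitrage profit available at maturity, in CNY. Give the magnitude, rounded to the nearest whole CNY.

T = 2 years.
Keep in NZD, deliver into the forward: 8,200,000·1.108800·3.8562 = CNY 35,061,187.39.
Swap to CNY now, deposit: 8,200,000·4.0447·1.042200 = CNY 34,566,167.99.
The quoted forward overvalues NZD, so borrow CNY, buy NZD at spot, deposit the NZD at 5.44%, and sell the proceeds forward at 3.8562.
Profit = 35,061,187.39 − 34,566,167.99 = CNY 495,019.

CNY 495,019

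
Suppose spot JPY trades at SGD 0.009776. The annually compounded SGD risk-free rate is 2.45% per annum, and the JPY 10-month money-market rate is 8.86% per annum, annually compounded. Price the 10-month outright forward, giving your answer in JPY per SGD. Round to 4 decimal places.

T = 10/12 years.
SGD accumulates by (1 + 0.0245)^(10/12) = 1.020375375.
JPY growth factor: (1 + 0.0886)^(10/12) = 1.073306126.
So F = 0.009776 × 1.020375375 / 1.073306126 = 0.00929389055 (SGD/JPY).
Quoted the other way: 1/0.00929389055 = 107.5976 JPY per SGD.

107.5976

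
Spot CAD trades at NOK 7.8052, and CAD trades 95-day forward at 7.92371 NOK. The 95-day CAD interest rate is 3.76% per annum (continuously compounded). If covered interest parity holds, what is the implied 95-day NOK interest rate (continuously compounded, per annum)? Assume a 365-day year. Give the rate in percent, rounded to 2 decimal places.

T = 95/365 years.
F/S = 7.92371/7.8052 = 1.0151835 = (growth of NOK) / (growth of CAD).
The CAD side grows by e^(0.0376×95/365) = 1.0098343.
That pins the NOK growth at 1.0251671.
Take logs: ln 1.0251671 / (95/365) = 0.095498, so 9.55%.

9.55%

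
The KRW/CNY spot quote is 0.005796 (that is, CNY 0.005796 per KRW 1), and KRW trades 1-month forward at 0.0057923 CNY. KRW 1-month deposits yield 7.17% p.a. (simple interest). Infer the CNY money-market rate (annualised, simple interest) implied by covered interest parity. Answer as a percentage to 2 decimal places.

6.40%

T = 1/12 years.
CIP gives F = S · g_CNY/g_KRW, so g_CNY/g_KRW = 0.0057923/0.005796 = 0.9993616.
KRW growth factor: 1 + 0.0717×1/12 = 1.005975.
So the CNY growth factor = 1.0053328.
(1.0053328 − 1)/T = 0.063994, i.e. 6.40%.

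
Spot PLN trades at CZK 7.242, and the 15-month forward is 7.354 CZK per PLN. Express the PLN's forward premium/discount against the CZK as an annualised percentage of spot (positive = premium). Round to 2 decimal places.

+1.24%

T = 15/12 years.
Period premium: (7.354 − 7.242)/7.242 = 0.0154653.
×(1/T) gives 1.24% p.a.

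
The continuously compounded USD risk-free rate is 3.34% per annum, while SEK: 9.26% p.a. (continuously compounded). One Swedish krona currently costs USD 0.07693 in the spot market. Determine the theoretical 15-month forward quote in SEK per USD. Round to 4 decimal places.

T = 15/12 years.
USD growth factor: e^(0.0334×15/12) = 1.04263379.
SEK growth factor: e^(0.0926×15/12) = 1.12271516.
Forward (USD per SEK) = 0.07693 × 1.04263379 / 1.12271516 = 0.071442713.
Invert for SEK per USD: 1 / 0.071442713 = 13.9972.

13.9972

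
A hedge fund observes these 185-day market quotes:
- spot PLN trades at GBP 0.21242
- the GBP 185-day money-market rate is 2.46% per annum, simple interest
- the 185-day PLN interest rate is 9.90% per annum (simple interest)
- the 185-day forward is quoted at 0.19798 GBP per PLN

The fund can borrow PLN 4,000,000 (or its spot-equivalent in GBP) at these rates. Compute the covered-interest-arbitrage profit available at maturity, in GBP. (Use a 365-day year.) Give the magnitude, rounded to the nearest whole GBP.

GBP 28,617

T = 185/365 years.
Keep in PLN, deliver into the forward: 4,000,000·1.05017808·0.19798 = GBP 831,657.03.
Swap to GBP now, deposit: 4,000,000·0.21242·1.01246849 = GBP 860,274.23.
The quoted forward undervalues PLN, so borrow PLN, convert to GBP at spot, deposit the GBP at 2.46%, and buy PLN forward at 0.19798 to cover the loan.
Arbitrage profit = |831,657.03 − 860,274.23| = GBP 28,617.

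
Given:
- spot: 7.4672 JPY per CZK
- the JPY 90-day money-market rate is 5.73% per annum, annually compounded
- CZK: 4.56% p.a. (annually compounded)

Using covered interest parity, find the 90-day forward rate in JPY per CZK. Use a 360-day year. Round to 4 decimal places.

7.4880

T = 90/360 years.
JPY accumulates by (1 + 0.0573)^(90/360) = 1.0140271.
CZK growth factor: (1 + 0.0456)^(90/360) = 1.0112101.
Forward (JPY per CZK) = 7.4672 × 1.0140271 / 1.0112101 = 7.488002.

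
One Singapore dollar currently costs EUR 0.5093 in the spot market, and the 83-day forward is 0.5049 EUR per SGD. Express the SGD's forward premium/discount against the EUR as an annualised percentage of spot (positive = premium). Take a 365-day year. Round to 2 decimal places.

-3.80%

T = 83/365 years.
SGD trades forward at -0.86393% vs spot over the period.
×(1/T) gives -3.80% p.a.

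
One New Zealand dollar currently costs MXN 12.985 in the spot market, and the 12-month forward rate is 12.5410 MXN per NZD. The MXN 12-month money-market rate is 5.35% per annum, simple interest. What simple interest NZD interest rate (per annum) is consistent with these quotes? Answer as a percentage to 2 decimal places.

T = 1 year.
By CIP, F/S equals the MXN-to-NZD growth ratio: 12.541/12.985 = 0.9658067.
MXN growth factor: 1 + 0.0535×1 = 1.053500.
That pins the NZD growth at 1.090798.
(1.090798 − 1)/T = 0.090798, i.e. 9.08%.

9.08%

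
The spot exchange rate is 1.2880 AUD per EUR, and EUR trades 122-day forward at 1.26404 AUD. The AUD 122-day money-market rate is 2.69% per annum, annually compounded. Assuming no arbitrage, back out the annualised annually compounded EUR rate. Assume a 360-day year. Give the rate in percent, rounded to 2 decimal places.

T = 122/360 years.
CIP gives F = S · g_AUD/g_EUR, so g_AUD/g_EUR = 1.26404/1.288 = 0.9813975.
AUD growth factor: (1 + 0.0269)^(122/360) = 1.0090362.
That pins the EUR growth at 1.0281626.
r = 1.0281626^(360/122) − 1 = 0.085406 → 8.54%.

8.54%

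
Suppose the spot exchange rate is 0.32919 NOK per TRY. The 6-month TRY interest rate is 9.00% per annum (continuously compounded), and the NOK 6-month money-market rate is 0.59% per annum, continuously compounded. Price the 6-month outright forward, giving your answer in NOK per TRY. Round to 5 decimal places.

0.31563

T = 6/12 years.
NOK accumulates by e^(0.0059×6/12) = 1.0029544.
Growth of 1 TRY over T: e^(0.0900×6/12) = 1.0460279.
So F = 0.32919 × 1.0029544 / 1.0460279 = 0.3156346 (NOK/TRY).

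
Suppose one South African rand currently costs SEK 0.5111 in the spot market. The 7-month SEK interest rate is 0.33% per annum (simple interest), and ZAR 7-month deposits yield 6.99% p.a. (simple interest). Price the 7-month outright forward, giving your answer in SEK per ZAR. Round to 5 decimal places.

0.49202

T = 7/12 years.
SEK accumulates by 1 + 0.0033×7/12 = 1.001925.
Growth of 1 ZAR over T: 1 + 0.0699×7/12 = 1.040775.
So F = 0.5111 × 1.001925 / 1.040775 = 0.4920217 (SEK/ZAR).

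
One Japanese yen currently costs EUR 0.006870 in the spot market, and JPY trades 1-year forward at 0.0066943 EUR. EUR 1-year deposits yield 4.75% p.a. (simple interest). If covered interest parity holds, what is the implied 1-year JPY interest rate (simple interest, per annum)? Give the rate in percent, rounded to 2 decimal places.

7.50%

T = 1 year.
By CIP, F/S equals the EUR-to-JPY growth ratio: 0.0066943/0.00687 = 0.9744250.
The EUR side grows by 1 + 0.0475×1 = 1.047500.
So the JPY growth factor = 1.0749929.
(1.0749929 − 1)/T = 0.074993, i.e. 7.50%.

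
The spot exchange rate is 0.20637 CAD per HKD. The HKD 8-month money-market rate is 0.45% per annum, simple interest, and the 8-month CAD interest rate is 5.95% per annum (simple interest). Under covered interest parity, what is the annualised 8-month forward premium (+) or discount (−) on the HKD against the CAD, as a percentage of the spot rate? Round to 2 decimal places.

T = 8/12 years.
CIP forward (CAD per HKD) = 0.20637 × 1.0396667/1.003000 = 0.21391427.
Annualised premium = (F − S)/S × (1/T) = (0.21391427 − 0.20637)/0.20637 ÷ (8/12) = 5.48%.

+5.48%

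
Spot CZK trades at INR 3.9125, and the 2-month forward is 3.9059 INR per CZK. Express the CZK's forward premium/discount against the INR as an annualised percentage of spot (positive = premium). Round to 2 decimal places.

T = 2/12 years.
Period premium: (3.9059 − 3.9125)/3.9125 = -0.0016869.
Per annum: -0.0016869 / (2/12) = -0.010121 = -1.01%.

-1.01%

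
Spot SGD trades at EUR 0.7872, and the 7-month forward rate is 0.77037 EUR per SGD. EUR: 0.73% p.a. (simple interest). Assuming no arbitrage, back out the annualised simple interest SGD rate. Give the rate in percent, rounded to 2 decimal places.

T = 7/12 years.
CIP gives F = S · g_EUR/g_SGD, so g_EUR/g_SGD = 0.77037/0.7872 = 0.9786204.
EUR growth factor: 1 + 0.0073×7/12 = 1.0042583.
So the SGD growth factor = 1.026198.
(1.026198 − 1)/T = 0.044911, i.e. 4.49%.

4.49%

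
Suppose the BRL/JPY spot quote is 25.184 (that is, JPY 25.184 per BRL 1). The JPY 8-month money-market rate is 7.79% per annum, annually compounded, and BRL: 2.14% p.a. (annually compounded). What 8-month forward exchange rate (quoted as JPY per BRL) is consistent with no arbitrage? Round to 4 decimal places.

T = 8/12 years.
JPY growth factor: (1 + 0.0779)^(8/12) = 1.0512814.
BRL accumulates by (1 + 0.0214)^(8/12) = 1.01421626.
Forward (JPY per BRL) = 25.184 × 1.0512814 / 1.01421626 = 26.104364.

26.1044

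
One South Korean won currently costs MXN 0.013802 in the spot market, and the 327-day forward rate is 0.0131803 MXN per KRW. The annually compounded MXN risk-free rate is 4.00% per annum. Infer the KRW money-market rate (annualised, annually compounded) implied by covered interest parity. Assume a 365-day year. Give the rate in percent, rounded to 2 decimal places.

T = 327/365 years.
CIP gives F = S · g_MXN/g_KRW, so g_MXN/g_KRW = 0.0131803/0.013802 = 0.9549558.
The MXN side grows by (1 + 0.0400)^(327/365) = 1.0357621.
Hence g_KRW = 1.0846178.
Annualise: 1.0846178^(365/327) − 1 = 0.094904 = 9.49%.

9.49%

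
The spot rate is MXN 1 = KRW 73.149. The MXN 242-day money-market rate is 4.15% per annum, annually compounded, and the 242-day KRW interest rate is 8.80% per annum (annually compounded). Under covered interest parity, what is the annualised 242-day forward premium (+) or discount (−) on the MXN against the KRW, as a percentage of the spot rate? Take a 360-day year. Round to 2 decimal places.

+4.43%

T = 242/360 years.
No-arbitrage forward: 73.149 × 1.058334 / 1.0277109 = 75.328649 KRW/MXN.
Annualised premium = (F − S)/S × (1/T) = (75.328649 − 73.149)/73.149 ÷ (242/360) = 4.43%.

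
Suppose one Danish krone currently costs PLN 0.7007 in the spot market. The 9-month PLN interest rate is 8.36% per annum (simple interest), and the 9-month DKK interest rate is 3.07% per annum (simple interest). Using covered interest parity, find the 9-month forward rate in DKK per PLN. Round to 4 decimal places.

T = 9/12 years.
PLN growth factor: 1 + 0.0836×9/12 = 1.062700.
Growth of 1 DKK over T: 1 + 0.0307×9/12 = 1.023025.
So F = 0.7007 × 1.062700 / 1.023025 = 0.7278746 (PLN/DKK).
Invert for DKK per PLN: 1 / 0.7278746 = 1.3739.

1.3739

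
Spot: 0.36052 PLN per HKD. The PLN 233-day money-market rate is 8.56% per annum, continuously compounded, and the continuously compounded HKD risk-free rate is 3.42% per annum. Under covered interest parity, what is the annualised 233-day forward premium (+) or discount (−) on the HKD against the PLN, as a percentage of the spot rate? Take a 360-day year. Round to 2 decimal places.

+5.23%

T = 233/360 years.
CIP forward (PLN per HKD) = 0.36052 × 1.0569657/1.0223818 = 0.37271524.
(F − S)/S ÷ T = (0.37271524 − 0.36052)/0.36052/(233/360) = 0.052265 → 5.23%.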